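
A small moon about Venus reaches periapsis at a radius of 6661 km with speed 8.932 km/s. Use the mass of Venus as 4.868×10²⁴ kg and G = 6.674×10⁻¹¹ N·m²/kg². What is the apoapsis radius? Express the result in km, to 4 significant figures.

μ = GM = 6.674×10⁻¹¹ × 4.868×10²⁴ = 3.249×10¹⁴ m³/s².
r_p = 6.661×10⁶ m.
Specific energy ε = v²/2 − μ/r = -8.885×10⁶ J/kg, so a = −μ/(2ε) = 1.828×10⁷ m.
The apsides satisfy r_p + r_a = 2a, so the apoapsis radius is 2a − r_p = 2.991×10⁷ m = 29906 km.

apoapsis radius ≈ 29910 km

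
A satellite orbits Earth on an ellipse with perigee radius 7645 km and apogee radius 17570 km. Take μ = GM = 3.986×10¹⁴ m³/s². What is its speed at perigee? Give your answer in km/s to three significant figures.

Semi-major axis a = (r_p + r_a)/2 = 12608 km = 1.261×10⁷ m.
Vis-viva: v² = μ(2/r − 1/a) = 3.986×10¹⁴ × (2.616×10⁻⁷ − 7.932×10⁻⁸) = 7.266×10⁷ m²/s².
v = 8524 m/s = 8.524 km/s.

v ≈ 8.52 km/s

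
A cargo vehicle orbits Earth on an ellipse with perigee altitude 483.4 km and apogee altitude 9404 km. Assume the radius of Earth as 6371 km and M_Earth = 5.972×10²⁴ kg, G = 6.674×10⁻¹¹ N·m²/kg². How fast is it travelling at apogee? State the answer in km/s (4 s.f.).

v ≈ 3.912 km/s

μ = GM = 6.674×10⁻¹¹ × 5.972×10²⁴ = 3.986×10¹⁴ m³/s².
r_p = 6371 + 483.4 = 6854.4 km = 6.8544×10⁶ m.
r_a = 6371 + 9404 = 15775 km = 1.5775×10⁷ m.
Semi-major axis a = (r_p + r_a)/2 = 11315 km = 1.131×10⁷ m.
Vis-viva: v² = μ(2/r − 1/a) = 3.986×10¹⁴ × (1.268×10⁻⁷ − 8.838×10⁻⁸) = 1.531×10⁷ m²/s².
v = 3912 m/s = 3.912 km/s.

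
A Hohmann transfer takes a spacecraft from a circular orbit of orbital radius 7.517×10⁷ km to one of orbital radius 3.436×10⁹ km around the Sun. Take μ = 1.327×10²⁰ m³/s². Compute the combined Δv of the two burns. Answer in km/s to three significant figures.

r₁ = 7.517×10⁷ km = 7.517×10¹⁰ m.
r₂ = 3.436×10⁹ km = 3.436×10¹² m.
Transfer ellipse a_t = (r₁ + r₂)/2 = 1.756×10¹² m.
At r₁: circular v_c1 = √(μ/r₁) = 42020 m/s; transfer-perihelion v_p = √[μ(2/r₁ − 1/a_t)] = 58780 m/s.
Δv₁ = v_p − v_c1 = 16760 m/s.
At r₂: circular v_c2 = √(μ/r₂) = 6215 m/s; transfer-aphelion v_a = √[μ(2/r₂ − 1/a_t)] = 1286 m/s.
Δv₂ = v_c2 − v_a = 4929 m/s.
Total Δv = Δv₁ + Δv₂ = 21690 m/s = 21.69 km/s.

Δv_total ≈ 21.7 km/s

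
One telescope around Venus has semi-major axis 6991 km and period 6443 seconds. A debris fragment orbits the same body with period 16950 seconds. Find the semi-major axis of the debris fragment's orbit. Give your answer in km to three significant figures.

a₂ ≈ 13300 km

Kepler's third law: a³ ∝ T², so a₂ = a₁ (T₂/T₁)^(2/3).
T₂/T₁ = 2.631, (T₂/T₁)^(2/3) = 1.906.
a₂ = 6991 × 1.906 = 13320 km.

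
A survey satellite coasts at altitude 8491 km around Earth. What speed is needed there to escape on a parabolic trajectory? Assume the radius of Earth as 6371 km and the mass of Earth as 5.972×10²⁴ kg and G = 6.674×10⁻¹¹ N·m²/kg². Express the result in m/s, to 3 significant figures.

v_esc ≈ 7320 m/s

μ = GM = 6.674×10⁻¹¹ × 5.972×10²⁴ = 3.986×10¹⁴ m³/s².
r = 6371 + 8491 = 14862 km = 1.4862×10⁷ m.
Escape speed v_esc = √(2μ/r) = √(2 × 3.986×10¹⁴ / 1.486×10⁷) = √(5.364×10⁷) = 7324 m/s.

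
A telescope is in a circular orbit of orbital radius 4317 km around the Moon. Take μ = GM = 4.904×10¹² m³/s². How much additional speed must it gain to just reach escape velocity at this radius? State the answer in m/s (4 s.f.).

Δv ≈ 441.5 m/s

r = 4317 km = 4.317×10⁶ m.
Circular speed v_c = √(μ/r) = 1066 m/s.
Escape speed v_esc = √(2μ/r) = √2 × v_c = 1507 m/s.
Δv = v_esc − v_c = 441.5 m/s.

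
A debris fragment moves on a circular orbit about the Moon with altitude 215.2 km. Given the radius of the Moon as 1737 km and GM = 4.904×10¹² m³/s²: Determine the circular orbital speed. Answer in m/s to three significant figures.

r = 1737 + 215.2 = 1952.2 km = 1.9522×10⁶ m.
For a circular orbit v = √(μ/r) = √(4.904×10¹² / 1.952×10⁶) = √(2.512×10⁶) = 1585 m/s.

v ≈ 1580 m/s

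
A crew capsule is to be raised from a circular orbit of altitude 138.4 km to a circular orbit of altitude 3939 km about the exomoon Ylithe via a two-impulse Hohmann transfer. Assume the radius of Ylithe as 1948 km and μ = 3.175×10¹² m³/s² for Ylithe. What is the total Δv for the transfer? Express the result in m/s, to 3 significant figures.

r₁ = 1948 + 138.4 = 2086.4 km = 2.0864×10⁶ m.
r₂ = 1948 + 3939 = 5887.0 km = 5.8870×10⁶ m.
Transfer ellipse a_t = (r₁ + r₂)/2 = 3.987×10⁶ m.
At r₁: circular v_c1 = √(μ/r₁) = 1234 m/s; transfer-periapsis v_p = √[μ(2/r₁ − 1/a_t)] = 1499 m/s.
Δv₁ = v_p − v_c1 = 265.4 m/s.
At r₂: circular v_c2 = √(μ/r₂) = 734.4 m/s; transfer-apoapsis v_a = √[μ(2/r₂ − 1/a_t)] = 531.3 m/s.
Δv₂ = v_c2 − v_a = 203.1 m/s.
Total Δv = Δv₁ + Δv₂ = 468.6 m/s.

Δv_total ≈ 469 m/s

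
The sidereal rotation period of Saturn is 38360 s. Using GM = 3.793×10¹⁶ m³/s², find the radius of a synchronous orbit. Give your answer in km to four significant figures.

r_sync ≈ 1.122×10⁵ km

A synchronous orbit has period T, so by Kepler's third law a = (μT²/4π²)^(1/3).
μT²/4π² = 3.793×10¹⁶ × (3.836×10⁴)² / 39.48 = 1.414×10²⁴ m³.
a = 1.122×10⁸ m = 1.1223×10⁵ km.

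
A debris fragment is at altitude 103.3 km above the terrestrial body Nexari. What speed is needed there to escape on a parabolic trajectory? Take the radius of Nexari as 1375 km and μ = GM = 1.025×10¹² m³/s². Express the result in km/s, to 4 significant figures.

v_esc ≈ 1.178 km/s

r = 1375 + 103.3 = 1478.3 km = 1.4783×10⁶ m.
Escape speed v_esc = √(2μ/r) = √(2 × 1.025×10¹² / 1.478×10⁶) = √(1.387×10⁶) = 1178 m/s.
= 1.178 km/s.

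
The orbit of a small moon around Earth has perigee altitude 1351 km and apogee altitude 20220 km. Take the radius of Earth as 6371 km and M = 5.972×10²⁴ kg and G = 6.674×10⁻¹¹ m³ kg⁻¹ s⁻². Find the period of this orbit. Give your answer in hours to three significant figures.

μ = GM = 6.674×10⁻¹¹ × 5.972×10²⁴ = 3.986×10¹⁴ m³/s².
r_p = 6371 + 1351 = 7722.0 km = 7.7220×10⁶ m.
r_a = 6371 + 20220 = 26591 km = 2.6591×10⁷ m.
Semi-major axis a = (r_p + r_a)/2 = (7722.0 + 26591)/2 = 17156 km = 1.716×10⁷ m.
By Kepler's third law T = 2π√(a³/μ) = 2π × 3.560×10³ = 2.237×10⁴ s.
= 6.213 hours.

T ≈ 6.21 hours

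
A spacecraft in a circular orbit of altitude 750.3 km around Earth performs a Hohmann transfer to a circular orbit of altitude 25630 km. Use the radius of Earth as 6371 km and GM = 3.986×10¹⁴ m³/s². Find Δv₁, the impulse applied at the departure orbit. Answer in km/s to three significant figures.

r₁ = 6371 + 750.3 = 7121.3 km = 7.1213×10⁶ m.
r₂ = 6371 + 25630 = 32001 km = 3.2001×10⁷ m.
Transfer ellipse a_t = (r₁ + r₂)/2 = 1.956×10⁷ m.
At r₁: circular v_c1 = √(μ/r₁) = 7482 m/s; transfer-perigee v_p = √[μ(2/r₁ − 1/a_t)] = 9569 m/s.
Δv₁ = v_p − v_c1 = 2088 m/s.
= 2.088 km/s.

Δv ≈ 2.09 km/s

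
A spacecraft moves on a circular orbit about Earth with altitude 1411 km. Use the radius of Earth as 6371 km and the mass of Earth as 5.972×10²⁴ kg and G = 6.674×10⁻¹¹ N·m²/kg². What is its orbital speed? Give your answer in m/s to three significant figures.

v ≈ 7160 m/s

μ = GM = 6.674×10⁻¹¹ × 5.972×10²⁴ = 3.986×10¹⁴ m³/s².
r = 6371 + 1411 = 7782.0 km = 7.7820×10⁶ m.
For a circular orbit v = √(μ/r) = √(3.986×10¹⁴ / 7.782×10⁶) = √(5.122×10⁷) = 7157 m/s.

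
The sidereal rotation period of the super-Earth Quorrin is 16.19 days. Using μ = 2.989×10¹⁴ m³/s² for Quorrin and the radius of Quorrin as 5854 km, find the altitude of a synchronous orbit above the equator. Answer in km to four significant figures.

h_sync ≈ 2.397×10⁵ km

T = 16.19 days = 1.399×10⁶ s.
A synchronous orbit has period T, so by Kepler's third law a = (μT²/4π²)^(1/3).
μT²/4π² = 2.989×10¹⁴ × (1.399×10⁶)² / 39.48 = 1.481×10²⁵ m³.
a = 2.456×10⁸ m = 2.4560×10⁵ km.
Altitude h = a − R = 2.4560×10⁵ − 5854 = 2.3975×10⁵ km.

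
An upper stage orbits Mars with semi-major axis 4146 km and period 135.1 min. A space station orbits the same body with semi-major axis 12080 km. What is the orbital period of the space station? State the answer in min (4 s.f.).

Kepler's third law: T² ∝ a³, so T₂ = T₁ (a₂/a₁)^(3/2).
a₂/a₁ = 2.914, (a₂/a₁)^(3/2) = 4.973.
T₂ = 135.1 × 4.973 = 671.9 min.

T₂ ≈ 671.9 min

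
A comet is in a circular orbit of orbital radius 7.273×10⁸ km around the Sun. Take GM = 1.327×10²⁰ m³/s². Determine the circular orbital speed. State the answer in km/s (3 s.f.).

v ≈ 13.5 km/s

r = 7.273×10⁸ km = 7.273×10¹¹ m.
For a circular orbit v = √(μ/r) = √(1.327×10²⁰ / 7.273×10¹¹) = √(1.825×10⁸) = 13510 m/s.
That is 13.51 km/s.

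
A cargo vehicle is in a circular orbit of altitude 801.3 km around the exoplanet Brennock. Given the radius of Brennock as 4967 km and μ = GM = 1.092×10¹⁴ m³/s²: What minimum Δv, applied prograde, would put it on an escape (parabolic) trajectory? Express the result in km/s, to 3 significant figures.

r = 4967 + 801.3 = 5768.3 km = 5.7683×10⁶ m.
Circular speed v_c = √(μ/r) = 4351 m/s.
Escape speed v_esc = √(2μ/r) = √2 × v_c = 6153 m/s.
Δv = v_esc − v_c = 1802 m/s = 1.802 km/s.

Δv ≈ 1.80 km/s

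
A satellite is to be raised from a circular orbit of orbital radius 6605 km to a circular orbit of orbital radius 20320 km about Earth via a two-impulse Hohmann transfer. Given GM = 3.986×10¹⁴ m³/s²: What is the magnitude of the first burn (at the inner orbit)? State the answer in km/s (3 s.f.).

Δv ≈ 1.78 km/s

r₁ = 6605 km = 6.605×10⁶ m.
r₂ = 20320 km = 2.032×10⁷ m.
Transfer ellipse a_t = (r₁ + r₂)/2 = 1.346×10⁷ m.
At r₁: circular v_c1 = √(μ/r₁) = 7768 m/s; transfer-perigee v_p = √[μ(2/r₁ − 1/a_t)] = 9544 m/s.
Δv₁ = v_p − v_c1 = 1776 m/s.
= 1.776 km/s.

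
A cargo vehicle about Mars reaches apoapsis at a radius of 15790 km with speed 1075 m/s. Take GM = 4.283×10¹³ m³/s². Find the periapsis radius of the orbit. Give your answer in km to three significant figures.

periapsis radius ≈ 4270 km

r_a = 1.579×10⁷ m.
Specific energy ε = v²/2 − μ/r = -2.135×10⁶ J/kg, so a = −μ/(2ε) = 1.003×10⁷ m.
The apsides satisfy r_p + r_a = 2a, so the periapsis radius is 2a − r_a = 4.274×10⁶ m = 4274.0 km.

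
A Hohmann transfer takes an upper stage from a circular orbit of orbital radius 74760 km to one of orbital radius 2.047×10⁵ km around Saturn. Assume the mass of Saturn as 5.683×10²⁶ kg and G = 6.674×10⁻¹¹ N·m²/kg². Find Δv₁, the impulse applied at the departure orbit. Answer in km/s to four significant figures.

μ = GM = 6.674×10⁻¹¹ × 5.683×10²⁶ = 3.793×10¹⁶ m³/s².
r₁ = 74760 km = 7.476×10⁷ m.
r₂ = 2.047×10⁵ km = 2.047×10⁸ m.
Transfer ellipse a_t = (r₁ + r₂)/2 = 1.397×10⁸ m.
At r₁: circular v_c1 = √(μ/r₁) = 22520 m/s; transfer-perikrone v_p = √[μ(2/r₁ − 1/a_t)] = 27260 m/s.
Δv₁ = v_p − v_c1 = 4738 m/s.
= 4.738 km/s.

Δv ≈ 4.738 km/s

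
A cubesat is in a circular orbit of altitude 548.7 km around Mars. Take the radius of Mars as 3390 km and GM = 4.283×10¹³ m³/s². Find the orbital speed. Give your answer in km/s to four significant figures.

v ≈ 3.298 km/s

r = 3390 + 548.7 = 3938.7 km = 3.9387×10⁶ m.
For a circular orbit v = √(μ/r) = √(4.283×10¹³ / 3.939×10⁶) = √(1.087×10⁷) = 3298 m/s.
That is 3.298 km/s.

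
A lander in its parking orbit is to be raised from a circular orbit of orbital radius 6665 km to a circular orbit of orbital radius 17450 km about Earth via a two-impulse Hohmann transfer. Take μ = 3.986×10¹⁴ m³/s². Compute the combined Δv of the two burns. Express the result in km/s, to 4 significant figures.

r₁ = 6665 km = 6.665×10⁶ m.
r₂ = 17450 km = 1.745×10⁷ m.
Transfer ellipse a_t = (r₁ + r₂)/2 = 1.206×10⁷ m.
At r₁: circular v_c1 = √(μ/r₁) = 7733 m/s; transfer-perigee v_p = √[μ(2/r₁ − 1/a_t)] = 9303 m/s.
Δv₁ = v_p − v_c1 = 1570 m/s.
At r₂: circular v_c2 = √(μ/r₂) = 4779 m/s; transfer-apogee v_a = √[μ(2/r₂ − 1/a_t)] = 3553 m/s.
Δv₂ = v_c2 − v_a = 1226 m/s.
Total Δv = Δv₁ + Δv₂ = 2796 m/s = 2.796 km/s.

Δv_total ≈ 2.796 km/s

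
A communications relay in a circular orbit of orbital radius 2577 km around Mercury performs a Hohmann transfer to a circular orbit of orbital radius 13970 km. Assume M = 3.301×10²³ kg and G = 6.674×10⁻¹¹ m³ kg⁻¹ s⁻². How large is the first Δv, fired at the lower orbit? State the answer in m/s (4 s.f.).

μ = GM = 6.674×10⁻¹¹ × 3.301×10²³ = 2.203×10¹³ m³/s².
r₁ = 2577 km = 2.577×10⁶ m.
r₂ = 13970 km = 1.397×10⁷ m.
Transfer ellipse a_t = (r₁ + r₂)/2 = 8.274×10⁶ m.
At r₁: circular v_c1 = √(μ/r₁) = 2924 m/s; transfer-periherm v_p = √[μ(2/r₁ − 1/a_t)] = 3799 m/s.
Δv₁ = v_p − v_c1 = 875.5 m/s.

Δv ≈ 875.5 m/s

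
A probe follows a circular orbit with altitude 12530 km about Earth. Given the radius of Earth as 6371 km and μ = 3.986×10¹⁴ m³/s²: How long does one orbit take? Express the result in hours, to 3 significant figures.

r = 6371 + 12530 = 18901 km = 1.8901×10⁷ m.
Kepler's third law: T = 2π√(r³/μ) = 2π√((1.890×10⁷)³ / 3.986×10¹⁴).
r³/μ = 1.694×10⁷ s², so T = 2π × 4.116×10³ = 2.586×10⁴ s.
Converting: 2.586×10⁴ s ÷ 3600 = 7.183 hours.

T ≈ 7.18 hours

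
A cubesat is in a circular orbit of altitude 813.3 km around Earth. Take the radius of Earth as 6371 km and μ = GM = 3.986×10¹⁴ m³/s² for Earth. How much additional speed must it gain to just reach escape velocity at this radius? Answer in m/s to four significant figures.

Δv ≈ 3085 m/s

r = 6371 + 813.3 = 7184.3 km = 7.1843×10⁶ m.
Circular speed v_c = √(μ/r) = 7449 m/s.
Escape speed v_esc = √(2μ/r) = √2 × v_c = 10530 m/s.
Δv = v_esc − v_c = 3085 m/s.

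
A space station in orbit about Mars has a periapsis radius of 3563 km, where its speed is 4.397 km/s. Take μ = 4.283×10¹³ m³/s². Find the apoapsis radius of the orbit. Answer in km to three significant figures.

apoapsis radius ≈ 14600 km

r_p = 3.563×10⁶ m.
Specific energy ε = v²/2 − μ/r = -2.354×10⁶ J/kg, so a = −μ/(2ε) = 9.097×10⁶ m.
The apsides satisfy r_p + r_a = 2a, so the apoapsis radius is 2a − r_p = 1.463×10⁷ m = 14632 km.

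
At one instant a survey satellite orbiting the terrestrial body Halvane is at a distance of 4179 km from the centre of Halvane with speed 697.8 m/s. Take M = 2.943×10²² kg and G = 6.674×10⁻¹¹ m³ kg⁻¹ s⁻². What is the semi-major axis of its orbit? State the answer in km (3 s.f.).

a ≈ 4340 km

μ = GM = 6.674×10⁻¹¹ × 2.943×10²² = 1.964×10¹² m³/s².
r = 4.179×10⁶ m.
Vis-viva rearranged: 1/a = 2/r − v²/μ = 4.786×10⁻⁷ − 2.479×10⁻⁷ = 2.307×10⁻⁷ m⁻¹.
a = 4.335×10⁶ m = 4335.0 km.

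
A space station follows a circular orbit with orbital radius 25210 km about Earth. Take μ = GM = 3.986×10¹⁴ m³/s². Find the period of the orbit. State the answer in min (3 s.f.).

r = 25210 km = 2.521×10⁷ m.
Kepler's third law: T = 2π√(r³/μ) = 2π√((2.521×10⁷)³ / 3.986×10¹⁴).
r³/μ = 4.020×10⁷ s², so T = 2π × 6.340×10³ = 3.984×10⁴ s.
Converting: 3.984×10⁴ s ÷ 60.00 = 663.9 min.

T ≈ 664 min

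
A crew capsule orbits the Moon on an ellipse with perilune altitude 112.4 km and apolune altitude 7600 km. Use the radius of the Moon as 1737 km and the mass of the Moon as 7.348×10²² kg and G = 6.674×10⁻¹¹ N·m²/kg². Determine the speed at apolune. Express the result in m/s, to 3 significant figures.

μ = GM = 6.674×10⁻¹¹ × 7.348×10²² = 4.904×10¹² m³/s².
r_p = 1737 + 112.4 = 1849.4 km = 1.8494×10⁶ m.
r_a = 1737 + 7600 = 9337.0 km = 9.3370×10⁶ m.
Semi-major axis a = (r_p + r_a)/2 = 5593.2 km = 5.593×10⁶ m.
Vis-viva: v² = μ(2/r − 1/a) = 4.904×10¹² × (2.142×10⁻⁷ − 1.788×10⁻⁷) = 1.737×10⁵ m²/s².
v = 416.7 m/s.

v ≈ 417 m/s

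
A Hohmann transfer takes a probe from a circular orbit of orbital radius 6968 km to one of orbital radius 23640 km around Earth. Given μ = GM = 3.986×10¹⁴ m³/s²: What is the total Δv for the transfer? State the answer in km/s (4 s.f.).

r₁ = 6968 km = 6.968×10⁶ m.
r₂ = 23640 km = 2.364×10⁷ m.
Transfer ellipse a_t = (r₁ + r₂)/2 = 1.530×10⁷ m.
At r₁: circular v_c1 = √(μ/r₁) = 7563 m/s; transfer-perigee v_p = √[μ(2/r₁ − 1/a_t)] = 9400 m/s.
Δv₁ = v_p − v_c1 = 1837 m/s.
At r₂: circular v_c2 = √(μ/r₂) = 4106 m/s; transfer-apogee v_a = √[μ(2/r₂ − 1/a_t)] = 2771 m/s.
Δv₂ = v_c2 − v_a = 1336 m/s.
Total Δv = Δv₁ + Δv₂ = 3172 m/s = 3.172 km/s.

Δv_total ≈ 3.172 km/s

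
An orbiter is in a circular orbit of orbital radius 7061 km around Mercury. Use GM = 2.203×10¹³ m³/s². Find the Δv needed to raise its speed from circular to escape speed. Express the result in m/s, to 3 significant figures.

Δv ≈ 732 m/s

r = 7061 km = 7.061×10⁶ m.
Circular speed v_c = √(μ/r) = 1766 m/s.
Escape speed v_esc = √(2μ/r) = √2 × v_c = 2498 m/s.
Δv = v_esc − v_c = 731.6 m/s.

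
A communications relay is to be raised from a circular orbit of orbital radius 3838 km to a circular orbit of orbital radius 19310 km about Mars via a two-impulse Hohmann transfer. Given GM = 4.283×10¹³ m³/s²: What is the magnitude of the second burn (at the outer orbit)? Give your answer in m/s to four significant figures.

r₁ = 3838 km = 3.838×10⁶ m.
r₂ = 19310 km = 1.931×10⁷ m.
Transfer ellipse a_t = (r₁ + r₂)/2 = 1.157×10⁷ m.
At r₁: circular v_c1 = √(μ/r₁) = 3341 m/s; transfer-periapsis v_p = √[μ(2/r₁ − 1/a_t)] = 4315 m/s.
At r₂: circular v_c2 = √(μ/r₂) = 1489 m/s; transfer-apoapsis v_a = √[μ(2/r₂ − 1/a_t)] = 857.6 m/s.
Δv₂ = v_c2 − v_a = 631.7 m/s.

Δv ≈ 631.7 m/s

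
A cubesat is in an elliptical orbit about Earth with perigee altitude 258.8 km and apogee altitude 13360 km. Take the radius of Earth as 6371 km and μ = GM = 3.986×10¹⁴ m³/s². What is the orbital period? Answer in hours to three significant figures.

T ≈ 4.18 hours

r_p = 6371 + 258.8 = 6629.8 km = 6.6298×10⁶ m.
r_a = 6371 + 13360 = 19731 km = 1.9731×10⁷ m.
Semi-major axis a = (r_p + r_a)/2 = (6629.8 + 19731)/2 = 13180 km = 1.318×10⁷ m.
By Kepler's third law T = 2π√(a³/μ) = 2π × 2.397×10³ = 1.506×10⁴ s.
= 4.183 hours.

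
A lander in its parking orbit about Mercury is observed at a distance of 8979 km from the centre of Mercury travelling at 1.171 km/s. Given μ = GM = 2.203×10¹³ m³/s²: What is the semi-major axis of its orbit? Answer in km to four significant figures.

a ≈ 6231 km

r = 8.979×10⁶ m.
Specific orbital energy ε = v²/2 − μ/r = (1171)²/2 − 2.203×10¹³/8.979×10⁶ = -1.768×10⁶ J/kg.
Since ε = −μ/(2a), a = −μ/(2ε) = 6.231×10⁶ m = 6230.6 km.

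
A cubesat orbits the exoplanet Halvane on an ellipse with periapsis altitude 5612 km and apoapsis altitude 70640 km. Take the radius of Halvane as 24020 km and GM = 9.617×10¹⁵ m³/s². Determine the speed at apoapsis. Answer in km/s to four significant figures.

r_p = 24020 + 5612 = 29632 km = 2.9632×10⁷ m.
r_a = 24020 + 70640 = 94660 km = 9.4660×10⁷ m.
Semi-major axis a = (r_p + r_a)/2 = 62146 km = 6.215×10⁷ m.
Vis-viva: v² = μ(2/r − 1/a) = 9.617×10¹⁵ × (2.113×10⁻⁸ − 1.609×10⁻⁸) = 4.844×10⁷ m²/s².
v = 6960 m/s = 6.960 km/s.

v ≈ 6.960 km/s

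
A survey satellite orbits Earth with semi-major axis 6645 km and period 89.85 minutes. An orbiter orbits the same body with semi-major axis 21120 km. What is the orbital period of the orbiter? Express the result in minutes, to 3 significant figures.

Kepler's third law: T² ∝ a³, so T₂ = T₁ (a₂/a₁)^(3/2).
a₂/a₁ = 3.178, (a₂/a₁)^(3/2) = 5.666.
T₂ = 89.85 × 5.666 = 509.1 minutes.

T₂ ≈ 509 minutes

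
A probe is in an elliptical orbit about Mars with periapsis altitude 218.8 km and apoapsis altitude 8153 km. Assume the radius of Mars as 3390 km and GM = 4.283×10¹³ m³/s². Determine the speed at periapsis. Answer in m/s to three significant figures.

r_p = 3390 + 218.8 = 3608.8 km = 3.6088×10⁶ m.
r_a = 3390 + 8153 = 11543 km = 1.1543×10⁷ m.
Semi-major axis a = (r_p + r_a)/2 = 7575.9 km = 7.576×10⁶ m.
Vis-viva: v² = μ(2/r − 1/a) = 4.283×10¹³ × (5.542×10⁻⁷ − 1.320×10⁻⁷) = 1.808×10⁷ m²/s².
v = 4252 m/s.

v ≈ 4250 m/s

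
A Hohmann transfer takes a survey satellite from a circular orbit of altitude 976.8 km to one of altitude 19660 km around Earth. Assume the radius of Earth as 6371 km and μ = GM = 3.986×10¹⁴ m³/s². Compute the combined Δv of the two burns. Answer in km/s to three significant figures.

r₁ = 6371 + 976.8 = 7347.8 km = 7.3478×10⁶ m.
r₂ = 6371 + 19660 = 26031 km = 2.6031×10⁷ m.
Transfer ellipse a_t = (r₁ + r₂)/2 = 1.669×10⁷ m.
At r₁: circular v_c1 = √(μ/r₁) = 7365 m/s; transfer-perigee v_p = √[μ(2/r₁ − 1/a_t)] = 9198 m/s.
Δv₁ = v_p − v_c1 = 1833 m/s.
At r₂: circular v_c2 = √(μ/r₂) = 3913 m/s; transfer-apogee v_a = √[μ(2/r₂ − 1/a_t)] = 2596 m/s.
Δv₂ = v_c2 − v_a = 1317 m/s.
Total Δv = Δv₁ + Δv₂ = 3150 m/s = 3.150 km/s.

Δv_total ≈ 3.15 km/s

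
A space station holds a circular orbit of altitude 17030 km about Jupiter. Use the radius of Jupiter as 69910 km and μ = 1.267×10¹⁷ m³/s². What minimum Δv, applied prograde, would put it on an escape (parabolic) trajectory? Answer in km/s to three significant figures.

r = 69910 + 17030 = 86940 km = 8.6940×10⁷ m.
Circular speed v_c = √(μ/r) = 38170 m/s.
Escape speed v_esc = √(2μ/r) = √2 × v_c = 53990 m/s.
Δv = v_esc − v_c = 15810 m/s = 15.81 km/s.

Δv ≈ 15.8 km/s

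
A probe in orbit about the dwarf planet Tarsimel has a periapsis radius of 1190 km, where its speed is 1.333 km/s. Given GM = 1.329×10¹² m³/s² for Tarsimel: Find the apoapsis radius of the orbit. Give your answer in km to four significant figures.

apoapsis radius ≈ 4630 km

r_p = 1.190×10⁶ m.
Specific energy ε = v²/2 − μ/r = -2.284×10⁵ J/kg, so a = −μ/(2ε) = 2.910×10⁶ m.
The apsides satisfy r_p + r_a = 2a, so the apoapsis radius is 2a − r_p = 4.630×10⁶ m = 4629.7 km.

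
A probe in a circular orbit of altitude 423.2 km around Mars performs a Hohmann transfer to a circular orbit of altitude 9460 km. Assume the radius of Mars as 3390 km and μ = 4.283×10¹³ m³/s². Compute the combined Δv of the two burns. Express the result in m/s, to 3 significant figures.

r₁ = 3390 + 423.2 = 3813.2 km = 3.8132×10⁶ m.
r₂ = 3390 + 9460 = 12850 km = 1.2850×10⁷ m.
Transfer ellipse a_t = (r₁ + r₂)/2 = 8.332×10⁶ m.
At r₁: circular v_c1 = √(μ/r₁) = 3351 m/s; transfer-periapsis v_p = √[μ(2/r₁ − 1/a_t)] = 4162 m/s.
Δv₁ = v_p − v_c1 = 810.7 m/s.
At r₂: circular v_c2 = √(μ/r₂) = 1826 m/s; transfer-apoapsis v_a = √[μ(2/r₂ − 1/a_t)] = 1235 m/s.
Δv₂ = v_c2 − v_a = 590.6 m/s.
Total Δv = Δv₁ + Δv₂ = 1401 m/s.

Δv_total ≈ 1400 m/s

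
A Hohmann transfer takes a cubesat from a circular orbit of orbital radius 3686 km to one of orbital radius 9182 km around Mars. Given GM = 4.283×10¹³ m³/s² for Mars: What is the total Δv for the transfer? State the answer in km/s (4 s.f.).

r₁ = 3686 km = 3.686×10⁶ m.
r₂ = 9182 km = 9.182×10⁶ m.
Transfer ellipse a_t = (r₁ + r₂)/2 = 6.434×10⁶ m.
At r₁: circular v_c1 = √(μ/r₁) = 3409 m/s; transfer-periapsis v_p = √[μ(2/r₁ − 1/a_t)] = 4072 m/s.
Δv₁ = v_p − v_c1 = 663.4 m/s.
At r₂: circular v_c2 = √(μ/r₂) = 2160 m/s; transfer-apoapsis v_a = √[μ(2/r₂ − 1/a_t)] = 1635 m/s.
Δv₂ = v_c2 − v_a = 525.0 m/s.
Total Δv = Δv₁ + Δv₂ = 1188 m/s = 1.188 km/s.

Δv_total ≈ 1.188 km/s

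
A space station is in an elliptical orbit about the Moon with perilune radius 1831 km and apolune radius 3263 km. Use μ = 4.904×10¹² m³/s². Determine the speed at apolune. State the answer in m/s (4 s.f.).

v ≈ 1039 m/s

Semi-major axis a = (r_p + r_a)/2 = 2547.0 km = 2.547×10⁶ m.
Vis-viva: v² = μ(2/r − 1/a) = 4.904×10¹² × (6.129×10⁻⁷ − 3.926×10⁻⁷) = 1.080×10⁶ m²/s².
v = 1039 m/s.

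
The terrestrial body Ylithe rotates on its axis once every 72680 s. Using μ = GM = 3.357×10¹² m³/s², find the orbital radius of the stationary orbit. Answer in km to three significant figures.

A synchronous orbit has period T, so by Kepler's third law a = (μT²/4π²)^(1/3).
μT²/4π² = 3.357×10¹² × (7.268×10⁴)² / 39.48 = 4.492×10²⁰ m³.
a = 7.658×10⁶ m = 7658.4 km.

r_sync ≈ 7660 km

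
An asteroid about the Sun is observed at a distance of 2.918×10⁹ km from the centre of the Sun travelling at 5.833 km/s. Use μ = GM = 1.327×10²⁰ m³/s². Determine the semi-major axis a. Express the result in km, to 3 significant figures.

r = 2.918×10¹² m.
Specific orbital energy ε = v²/2 − μ/r = (5833)²/2 − 1.327×10²⁰/2.918×10¹² = -2.846×10⁷ J/kg.
Since ε = −μ/(2a), a = −μ/(2ε) = 2.331×10¹² m = 2.3310×10⁹ km.

a ≈ 2.33×10⁹ km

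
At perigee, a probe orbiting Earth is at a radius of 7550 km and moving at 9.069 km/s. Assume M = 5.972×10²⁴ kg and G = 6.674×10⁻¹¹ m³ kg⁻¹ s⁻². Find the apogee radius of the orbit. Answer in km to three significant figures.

μ = GM = 6.674×10⁻¹¹ × 5.972×10²⁴ = 3.986×10¹⁴ m³/s².
r_p = 7.550×10⁶ m.
Specific energy ε = v²/2 − μ/r = -1.167×10⁷ J/kg, so a = −μ/(2ε) = 1.708×10⁷ m.
The apsides satisfy r_p + r_a = 2a, so the apogee radius is 2a − r_p = 2.661×10⁷ m = 26611 km.

apogee radius ≈ 26600 km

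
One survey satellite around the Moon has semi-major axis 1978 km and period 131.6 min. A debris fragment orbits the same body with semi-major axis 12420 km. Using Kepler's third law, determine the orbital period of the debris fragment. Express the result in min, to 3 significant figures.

Kepler's third law: T² ∝ a³, so T₂ = T₁ (a₂/a₁)^(3/2).
a₂/a₁ = 6.279, (a₂/a₁)^(3/2) = 15.73.
T₂ = 131.6 × 15.73 = 2071 min.

T₂ ≈ 2070 min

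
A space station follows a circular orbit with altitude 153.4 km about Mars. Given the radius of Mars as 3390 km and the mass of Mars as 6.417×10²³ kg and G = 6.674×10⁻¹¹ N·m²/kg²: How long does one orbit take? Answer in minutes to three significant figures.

T ≈ 107 minutes

μ = GM = 6.674×10⁻¹¹ × 6.417×10²³ = 4.283×10¹³ m³/s².
r = 3390 + 153.4 = 3543.4 km = 3.5434×10⁶ m.
Kepler's third law: T = 2π√(r³/μ) = 2π√((3.543×10⁶)³ / 4.283×10¹³).
r³/μ = 1.039×10⁶ s², so T = 2π × 1.019×10³ = 6.404×10³ s.
Converting: 6.404×10³ s ÷ 60.00 = 106.7 minutes.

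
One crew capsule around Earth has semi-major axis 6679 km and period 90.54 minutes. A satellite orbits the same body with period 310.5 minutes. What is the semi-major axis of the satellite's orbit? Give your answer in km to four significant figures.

a₂ ≈ 15190 km

Kepler's third law: a³ ∝ T², so a₂ = a₁ (T₂/T₁)^(2/3).
T₂/T₁ = 3.429, (T₂/T₁)^(2/3) = 2.274.
a₂ = 6679 × 2.274 = 15190 km.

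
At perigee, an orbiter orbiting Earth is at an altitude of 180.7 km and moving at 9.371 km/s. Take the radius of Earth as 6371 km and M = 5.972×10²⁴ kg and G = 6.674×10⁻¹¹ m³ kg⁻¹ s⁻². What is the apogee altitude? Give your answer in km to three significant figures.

μ = GM = 6.674×10⁻¹¹ × 5.972×10²⁴ = 3.986×10¹⁴ m³/s².
r_p = 6371 + 180.7 = 6551.7 km = 6.552×10⁶ m.
Specific energy ε = v²/2 − μ/r = -1.693×10⁷ J/kg, so a = −μ/(2ε) = 1.177×10⁷ m.
The apsides satisfy r_p + r_a = 2a, so the apogee radius is 2a − r_p = 1.699×10⁷ m = 16995 km.
Apogee altitude = 16995 − 6371 = 10624 km.

apogee altitude ≈ 10600 km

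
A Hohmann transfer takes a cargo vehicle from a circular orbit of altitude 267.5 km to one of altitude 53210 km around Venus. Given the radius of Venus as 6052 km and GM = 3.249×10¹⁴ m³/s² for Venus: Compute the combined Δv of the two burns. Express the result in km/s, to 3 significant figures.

Δv_total ≈ 3.78 km/s

r₁ = 6052 + 267.5 = 6319.5 km = 6.3195×10⁶ m.
r₂ = 6052 + 53210 = 59262 km = 5.9262×10⁷ m.
Transfer ellipse a_t = (r₁ + r₂)/2 = 3.279×10⁷ m.
At r₁: circular v_c1 = √(μ/r₁) = 7170 m/s; transfer-periapsis v_p = √[μ(2/r₁ − 1/a_t)] = 9639 m/s.
Δv₁ = v_p − v_c1 = 2469 m/s.
At r₂: circular v_c2 = √(μ/r₂) = 2341 m/s; transfer-apoapsis v_a = √[μ(2/r₂ − 1/a_t)] = 1028 m/s.
Δv₂ = v_c2 − v_a = 1314 m/s.
Total Δv = Δv₁ + Δv₂ = 3783 m/s = 3.783 km/s.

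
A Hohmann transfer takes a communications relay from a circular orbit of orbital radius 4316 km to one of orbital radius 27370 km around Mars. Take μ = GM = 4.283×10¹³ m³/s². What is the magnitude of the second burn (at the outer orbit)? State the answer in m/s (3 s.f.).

Δv ≈ 598 m/s

r₁ = 4316 km = 4.316×10⁶ m.
r₂ = 27370 km = 2.737×10⁷ m.
Transfer ellipse a_t = (r₁ + r₂)/2 = 1.584×10⁷ m.
At r₁: circular v_c1 = √(μ/r₁) = 3150 m/s; transfer-periapsis v_p = √[μ(2/r₁ − 1/a_t)] = 4140 m/s.
At r₂: circular v_c2 = √(μ/r₂) = 1251 m/s; transfer-apoapsis v_a = √[μ(2/r₂ − 1/a_t)] = 652.9 m/s.
Δv₂ = v_c2 − v_a = 598.0 m/s.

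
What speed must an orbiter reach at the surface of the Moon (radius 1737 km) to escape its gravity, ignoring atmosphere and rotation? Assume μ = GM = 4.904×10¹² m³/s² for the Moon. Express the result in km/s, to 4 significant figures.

v_esc ≈ 2.376 km/s

r = R = 1.737×10⁶ m.
Escape speed v_esc = √(2μ/r) = √(2 × 4.904×10¹² / 1.737×10⁶) = √(5.647×10⁶) = 2376 m/s.
= 2.376 km/s.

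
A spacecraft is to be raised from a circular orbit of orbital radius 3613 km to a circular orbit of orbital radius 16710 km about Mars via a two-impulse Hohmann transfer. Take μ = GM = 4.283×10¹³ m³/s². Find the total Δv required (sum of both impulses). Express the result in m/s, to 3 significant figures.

Δv_total ≈ 1620 m/s

r₁ = 3613 km = 3.613×10⁶ m.
r₂ = 16710 km = 1.671×10⁷ m.
Transfer ellipse a_t = (r₁ + r₂)/2 = 1.016×10⁷ m.
At r₁: circular v_c1 = √(μ/r₁) = 3443 m/s; transfer-periapsis v_p = √[μ(2/r₁ − 1/a_t)] = 4415 m/s.
Δv₁ = v_p − v_c1 = 972.2 m/s.
At r₂: circular v_c2 = √(μ/r₂) = 1601 m/s; transfer-apoapsis v_a = √[μ(2/r₂ − 1/a_t)] = 954.6 m/s.
Δv₂ = v_c2 − v_a = 646.3 m/s.
Total Δv = Δv₁ + Δv₂ = 1619 m/s.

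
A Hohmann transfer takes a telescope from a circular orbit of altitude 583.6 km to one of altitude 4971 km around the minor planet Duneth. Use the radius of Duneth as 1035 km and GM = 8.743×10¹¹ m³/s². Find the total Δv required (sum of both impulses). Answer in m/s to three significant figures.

Δv_total ≈ 320 m/s

r₁ = 1035 + 583.6 = 1618.6 km = 1.6186×10⁶ m.
r₂ = 1035 + 4971 = 6006.0 km = 6.0060×10⁶ m.
Transfer ellipse a_t = (r₁ + r₂)/2 = 3.812×10⁶ m.
At r₁: circular v_c1 = √(μ/r₁) = 735.0 m/s; transfer-periapsis v_p = √[μ(2/r₁ − 1/a_t)] = 922.5 m/s.
Δv₁ = v_p − v_c1 = 187.5 m/s.
At r₂: circular v_c2 = √(μ/r₂) = 381.5 m/s; transfer-apoapsis v_a = √[μ(2/r₂ − 1/a_t)] = 248.6 m/s.
Δv₂ = v_c2 − v_a = 132.9 m/s.
Total Δv = Δv₁ + Δv₂ = 320.5 m/s.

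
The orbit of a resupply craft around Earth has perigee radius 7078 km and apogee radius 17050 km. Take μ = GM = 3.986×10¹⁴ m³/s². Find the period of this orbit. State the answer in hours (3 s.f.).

T ≈ 3.66 hours

Semi-major axis a = (r_p + r_a)/2 = (7078.0 + 17050)/2 = 12064 km = 1.206×10⁷ m.
By Kepler's third law T = 2π√(a³/μ) = 2π × 2.099×10³ = 1.319×10⁴ s.
= 3.663 hours.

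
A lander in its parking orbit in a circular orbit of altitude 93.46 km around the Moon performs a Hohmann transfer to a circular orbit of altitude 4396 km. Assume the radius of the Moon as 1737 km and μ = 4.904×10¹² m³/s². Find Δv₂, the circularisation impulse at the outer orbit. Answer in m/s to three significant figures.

r₁ = 1737 + 93.46 = 1830.5 km = 1.8305×10⁶ m.
r₂ = 1737 + 4396 = 6133.0 km = 6.1330×10⁶ m.
Transfer ellipse a_t = (r₁ + r₂)/2 = 3.982×10⁶ m.
At r₁: circular v_c1 = √(μ/r₁) = 1637 m/s; transfer-perilune v_p = √[μ(2/r₁ − 1/a_t)] = 2031 m/s.
At r₂: circular v_c2 = √(μ/r₂) = 894.2 m/s; transfer-apolune v_a = √[μ(2/r₂ − 1/a_t)] = 606.3 m/s.
Δv₂ = v_c2 − v_a = 287.9 m/s.

Δv ≈ 288 m/s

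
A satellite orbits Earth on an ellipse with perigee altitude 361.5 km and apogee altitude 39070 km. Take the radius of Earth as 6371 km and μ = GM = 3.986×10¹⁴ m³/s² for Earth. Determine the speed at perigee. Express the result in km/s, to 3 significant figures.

v ≈ 10.2 km/s

r_p = 6371 + 361.5 = 6732.5 km = 6.7325×10⁶ m.
r_a = 6371 + 39070 = 45441 km = 4.5441×10⁷ m.
Semi-major axis a = (r_p + r_a)/2 = 26087 km = 2.609×10⁷ m.
Vis-viva: v² = μ(2/r − 1/a) = 3.986×10¹⁴ × (2.971×10⁻⁷ − 3.833×10⁻⁸) = 1.031×10⁸ m²/s².
v = 10160 m/s = 10.16 km/s.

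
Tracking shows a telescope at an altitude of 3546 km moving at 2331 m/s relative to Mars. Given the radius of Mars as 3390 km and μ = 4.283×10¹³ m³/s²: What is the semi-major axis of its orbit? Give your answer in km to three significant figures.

a ≈ 6190 km

r = 3390 + 3546 = 6936.0 km = 6.936×10⁶ m.
Vis-viva rearranged: 1/a = 2/r − v²/μ = 2.884×10⁻⁷ − 1.269×10⁻⁷ = 1.615×10⁻⁷ m⁻¹.
a = 6.192×10⁶ m = 6192.4 km.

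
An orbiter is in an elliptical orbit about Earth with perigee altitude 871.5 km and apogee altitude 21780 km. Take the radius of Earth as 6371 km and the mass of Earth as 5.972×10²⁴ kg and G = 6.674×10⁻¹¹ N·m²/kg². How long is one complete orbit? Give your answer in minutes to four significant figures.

T ≈ 390.5 minutes

μ = GM = 6.674×10⁻¹¹ × 5.972×10²⁴ = 3.986×10¹⁴ m³/s².
r_p = 6371 + 871.5 = 7242.5 km = 7.2425×10⁶ m.
r_a = 6371 + 21780 = 28151 km = 2.8151×10⁷ m.
Semi-major axis a = (r_p + r_a)/2 = (7242.5 + 28151)/2 = 17697 km = 1.770×10⁷ m.
By Kepler's third law T = 2π√(a³/μ) = 2π × 3.729×10³ = 2.343×10⁴ s.
= 390.5 minutes.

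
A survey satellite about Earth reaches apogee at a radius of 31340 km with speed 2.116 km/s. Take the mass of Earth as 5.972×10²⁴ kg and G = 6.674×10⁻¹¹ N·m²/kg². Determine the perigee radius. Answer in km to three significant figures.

perigee radius ≈ 6700 km

μ = GM = 6.674×10⁻¹¹ × 5.972×10²⁴ = 3.986×10¹⁴ m³/s².
r_a = 3.134×10⁷ m.
Specific energy ε = v²/2 − μ/r = -1.048×10⁷ J/kg, so a = −μ/(2ε) = 1.902×10⁷ m.
The apsides satisfy r_p + r_a = 2a, so the perigee radius is 2a − r_a = 6.696×10⁶ m = 6695.5 km.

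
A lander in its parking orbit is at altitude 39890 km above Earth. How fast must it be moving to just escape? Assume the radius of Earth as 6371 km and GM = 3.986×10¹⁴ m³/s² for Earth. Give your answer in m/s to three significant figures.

r = 6371 + 39890 = 46261 km = 4.6261×10⁷ m.
Escape speed v_esc = √(2μ/r) = √(2 × 3.986×10¹⁴ / 4.626×10⁷) = √(1.723×10⁷) = 4151 m/s.

v_esc ≈ 4150 m/s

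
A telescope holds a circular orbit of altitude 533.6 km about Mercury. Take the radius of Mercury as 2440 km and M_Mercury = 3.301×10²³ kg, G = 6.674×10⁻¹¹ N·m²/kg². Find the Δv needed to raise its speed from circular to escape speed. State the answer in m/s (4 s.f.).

Δv ≈ 1127 m/s

μ = GM = 6.674×10⁻¹¹ × 3.301×10²³ = 2.203×10¹³ m³/s².
r = 2440 + 533.6 = 2973.6 km = 2.9736×10⁶ m.
Circular speed v_c = √(μ/r) = 2722 m/s.
Escape speed v_esc = √(2μ/r) = √2 × v_c = 3849 m/s.
Δv = v_esc − v_c = 1127 m/s.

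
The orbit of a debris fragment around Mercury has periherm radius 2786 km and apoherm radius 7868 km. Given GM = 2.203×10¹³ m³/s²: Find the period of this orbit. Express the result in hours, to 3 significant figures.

Semi-major axis a = (r_p + r_a)/2 = (2786.0 + 7868.0)/2 = 5327.0 km = 5.327×10⁶ m.
By Kepler's third law T = 2π√(a³/μ) = 2π × 2.619×10³ = 1.646×10⁴ s.
= 4.572 hours.

T ≈ 4.57 hours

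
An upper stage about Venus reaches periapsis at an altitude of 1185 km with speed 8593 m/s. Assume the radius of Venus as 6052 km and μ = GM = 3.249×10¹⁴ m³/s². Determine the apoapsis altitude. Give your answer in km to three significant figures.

apoapsis altitude ≈ 27500 km

r_p = 6052 + 1185 = 7237.0 km = 7.237×10⁶ m.
Specific energy ε = v²/2 − μ/r = -7.974×10⁶ J/kg, so a = −μ/(2ε) = 2.037×10⁷ m.
The apsides satisfy r_p + r_a = 2a, so the apoapsis radius is 2a − r_p = 3.351×10⁷ m = 33506 km.
Apoapsis altitude = 33506 − 6052 = 27454 km.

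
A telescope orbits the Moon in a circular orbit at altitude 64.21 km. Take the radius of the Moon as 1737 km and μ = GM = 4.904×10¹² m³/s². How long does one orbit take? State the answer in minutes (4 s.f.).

T ≈ 114.3 minutes

r = 1737 + 64.21 = 1801.2 km = 1.8012×10⁶ m.
Kepler's third law: T = 2π√(r³/μ) = 2π√((1.801×10⁶)³ / 4.904×10¹²).
r³/μ = 1.192×10⁶ s², so T = 2π × 1.092×10³ = 6.859×10³ s.
Converting: 6.859×10³ s ÷ 60.00 = 114.3 minutes.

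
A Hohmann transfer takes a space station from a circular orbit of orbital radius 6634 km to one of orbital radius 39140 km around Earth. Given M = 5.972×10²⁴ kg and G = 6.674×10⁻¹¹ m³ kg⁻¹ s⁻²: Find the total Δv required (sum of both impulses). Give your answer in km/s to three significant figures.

μ = GM = 6.674×10⁻¹¹ × 5.972×10²⁴ = 3.986×10¹⁴ m³/s².
r₁ = 6634 km = 6.634×10⁶ m.
r₂ = 39140 km = 3.914×10⁷ m.
Transfer ellipse a_t = (r₁ + r₂)/2 = 2.289×10⁷ m.
At r₁: circular v_c1 = √(μ/r₁) = 7751 m/s; transfer-perigee v_p = √[μ(2/r₁ − 1/a_t)] = 10140 m/s.
Δv₁ = v_p − v_c1 = 2385 m/s.
At r₂: circular v_c2 = √(μ/r₂) = 3191 m/s; transfer-apogee v_a = √[μ(2/r₂ − 1/a_t)] = 1718 m/s.
Δv₂ = v_c2 − v_a = 1473 m/s.
Total Δv = Δv₁ + Δv₂ = 3858 m/s = 3.858 km/s.

Δv_total ≈ 3.86 km/s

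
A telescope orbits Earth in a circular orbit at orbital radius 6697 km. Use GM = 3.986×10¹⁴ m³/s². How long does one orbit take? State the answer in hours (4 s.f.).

r = 6697 km = 6.697×10⁶ m.
Kepler's third law: T = 2π√(r³/μ) = 2π√((6.697×10⁶)³ / 3.986×10¹⁴).
r³/μ = 7.535×10⁵ s², so T = 2π × 8.681×10² = 5.454×10³ s.
Converting: 5.454×10³ s ÷ 3600 = 1.515 hours.

T ≈ 1.515 hours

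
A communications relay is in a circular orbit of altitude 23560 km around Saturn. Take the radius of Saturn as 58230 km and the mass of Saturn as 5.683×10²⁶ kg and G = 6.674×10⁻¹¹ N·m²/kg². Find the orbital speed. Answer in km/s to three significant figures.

μ = GM = 6.674×10⁻¹¹ × 5.683×10²⁶ = 3.793×10¹⁶ m³/s².
r = 58230 + 23560 = 81790 km = 8.1790×10⁷ m.
For a circular orbit v = √(μ/r) = √(3.793×10¹⁶ / 8.179×10⁷) = √(4.637×10⁸) = 21530 m/s.
That is 21.53 km/s.

v ≈ 21.5 km/s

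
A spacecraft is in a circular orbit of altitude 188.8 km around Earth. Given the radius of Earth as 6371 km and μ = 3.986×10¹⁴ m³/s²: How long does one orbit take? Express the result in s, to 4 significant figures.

T ≈ 5287 s

r = 6371 + 188.8 = 6559.8 km = 6.5598×10⁶ m.
Kepler's third law: T = 2π√(r³/μ) = 2π√((6.560×10⁶)³ / 3.986×10¹⁴).
r³/μ = 7.082×10⁵ s², so T = 2π × 8.415×10² = 5.287×10³ s.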